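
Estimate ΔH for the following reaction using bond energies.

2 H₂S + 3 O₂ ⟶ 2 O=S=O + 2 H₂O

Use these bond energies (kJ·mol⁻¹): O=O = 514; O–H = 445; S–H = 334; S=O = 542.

ΔH ≈ −1070 kJ

Bonds broken (reactants):
  O=O: 3 × 514 = 1542
  S–H: 4 × 334 = 1336
  Σ(broken) = 2878 kJ
Bonds formed (products):
  O–H: 4 × 445 = 1780
  S=O: 4 × 542 = 2168
  Σ(formed) = 3948 kJ
ΔH = Σ(broken) − Σ(formed) = 2878 − 3948 = −1070 kJ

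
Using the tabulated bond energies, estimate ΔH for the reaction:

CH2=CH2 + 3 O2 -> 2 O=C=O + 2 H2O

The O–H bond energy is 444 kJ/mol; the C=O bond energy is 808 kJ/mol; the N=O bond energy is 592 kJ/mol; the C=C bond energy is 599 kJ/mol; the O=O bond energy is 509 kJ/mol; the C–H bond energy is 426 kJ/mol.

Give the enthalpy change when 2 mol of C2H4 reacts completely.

ΔH = −2356 kJ

Bonds broken (reactants):
  C–H: 4 × 426 = 1704
  C=C: 1 × 599 = 599
  O=O: 3 × 509 = 1527
  Σ(broken) = 3830 kJ
Bonds formed (products):
  C=O: 4 × 808 = 3232
  O–H: 4 × 444 = 1776
  Σ(formed) = 5008 kJ
ΔH = Σ(broken) − Σ(formed) = 3830 − 5008 = −1178 kJ
For 2× the reaction as written: 2 × (−1178) = −2356 kJ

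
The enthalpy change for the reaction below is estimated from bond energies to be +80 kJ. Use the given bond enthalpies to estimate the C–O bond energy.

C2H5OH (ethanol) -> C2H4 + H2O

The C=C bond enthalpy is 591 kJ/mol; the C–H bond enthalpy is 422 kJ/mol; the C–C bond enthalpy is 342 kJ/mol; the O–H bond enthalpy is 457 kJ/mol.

D(C–O) ≈ 364 kJ/mol

Let D be the C–O bond energy.
Σ(broken) = 1×342 + 5×422 + 1×D + 1×457 = 2909 + D
Σ(formed) = 4×422 + 1×591 + 2×457 = 3193
ΔH = Σ(broken) − Σ(formed) = (2909 + D) − (3193) = −284 + D
Setting this equal to +80 kJ gives D = 364 kJ/mol.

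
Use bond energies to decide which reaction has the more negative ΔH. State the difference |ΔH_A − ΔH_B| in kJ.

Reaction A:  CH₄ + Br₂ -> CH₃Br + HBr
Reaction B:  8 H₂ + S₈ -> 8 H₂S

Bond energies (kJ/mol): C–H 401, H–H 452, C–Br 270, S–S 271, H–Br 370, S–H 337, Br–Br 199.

Reaction A, by 432 kJ

Reaction A:
  Bonds broken (reactants):
    Br–Br: 1 × 199 = 199
    C–H: 4 × 401 = 1604
    Σ(broken) = 1803 kJ
  Bonds formed (products):
    C–Br: 1 × 270 = 270
    C–H: 3 × 401 = 1203
    H–Br: 1 × 370 = 370
    Σ(formed) = 1843 kJ
  ΔH_A = 1803 − 1843 = −40 kJ
Reaction B:
  Bonds broken (reactants):
    H–H: 8 × 452 = 3616
    S–S: 8 × 271 = 2168
    Σ(broken) = 5784 kJ
  Bonds formed (products):
    S–H: 16 × 337 = 5392
    Σ(formed) = 5392 kJ
  ΔH_B = 5784 − 5392 = +392 kJ
ΔH_A − ΔH_B = −432 kJ, so reaction A has the more negative ΔH; |ΔH_A − ΔH_B| = 432 kJ.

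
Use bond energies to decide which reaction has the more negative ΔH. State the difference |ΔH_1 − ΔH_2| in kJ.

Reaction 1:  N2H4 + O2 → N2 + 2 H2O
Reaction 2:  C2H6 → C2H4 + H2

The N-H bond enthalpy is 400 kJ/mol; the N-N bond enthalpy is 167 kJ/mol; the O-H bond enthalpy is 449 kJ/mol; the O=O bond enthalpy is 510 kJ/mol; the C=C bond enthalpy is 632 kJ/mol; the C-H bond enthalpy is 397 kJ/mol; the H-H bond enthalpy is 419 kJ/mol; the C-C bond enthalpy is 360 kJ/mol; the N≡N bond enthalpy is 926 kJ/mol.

Reaction 1:
  Bonds broken (reactants):
    N-H: 4 × 400 = 1600
    N-N: 1 × 167 = 167
    O=O: 1 × 510 = 510
    Σ(broken) = 2277 kJ
  Bonds formed (products):
    N≡N: 1 × 926 = 926
    O-H: 4 × 449 = 1796
    Σ(formed) = 2722 kJ
  ΔH_1 = 2277 − 2722 = −445 kJ
Reaction 2:
  Bonds broken (reactants):
    C-C: 1 × 360 = 360
    C-H: 6 × 397 = 2382
    Σ(broken) = 2742 kJ
  Bonds formed (products):
    C-H: 4 × 397 = 1588
    C=C: 1 × 632 = 632
    H-H: 1 × 419 = 419
    Σ(formed) = 2639 kJ
  ΔH_2 = 2742 − 2639 = +103 kJ
ΔH_1 − ΔH_2 = −548 kJ, so reaction 1 has the more negative ΔH; |ΔH_1 − ΔH_2| = 548 kJ.

Reaction 1, by 548 kJ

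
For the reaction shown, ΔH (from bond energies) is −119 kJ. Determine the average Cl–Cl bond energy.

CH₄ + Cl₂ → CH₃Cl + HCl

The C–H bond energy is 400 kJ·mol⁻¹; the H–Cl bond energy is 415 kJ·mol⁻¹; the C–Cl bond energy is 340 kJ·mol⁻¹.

Let D be the Cl–Cl bond energy.
Σ(broken) = 4×400 + 1×D = 1600 + D
Σ(formed) = 1×340 + 3×400 + 1×415 = 1955
ΔH = Σ(broken) − Σ(formed) = (1600 + D) − (1955) = −355 + D
Setting this equal to −119 kJ gives D = 236 kJ/mol.

D(Cl–Cl) ≈ 236 kJ/mol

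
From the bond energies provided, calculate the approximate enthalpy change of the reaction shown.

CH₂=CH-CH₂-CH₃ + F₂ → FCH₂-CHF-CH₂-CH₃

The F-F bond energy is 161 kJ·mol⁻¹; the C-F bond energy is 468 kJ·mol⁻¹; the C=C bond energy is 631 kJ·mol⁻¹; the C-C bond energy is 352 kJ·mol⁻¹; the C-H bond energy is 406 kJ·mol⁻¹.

Bonds broken (reactants):
  C-C: 2 × 352 = 704
  C-H: 8 × 406 = 3248
  C=C: 1 × 631 = 631
  F-F: 1 × 161 = 161
  Σ(broken) = 4744 kJ
Bonds formed (products):
  C-C: 3 × 352 = 1056
  C-F: 2 × 468 = 936
  C-H: 8 × 406 = 3248
  Σ(formed) = 5240 kJ
ΔH = Σ(broken) − Σ(formed) = 4744 − 5240 = −496 kJ

ΔH ≈ −496 kJ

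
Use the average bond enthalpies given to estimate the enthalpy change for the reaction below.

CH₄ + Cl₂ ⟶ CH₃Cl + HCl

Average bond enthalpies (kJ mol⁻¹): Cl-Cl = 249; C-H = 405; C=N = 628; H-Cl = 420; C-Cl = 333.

ΔH ≈ −99 kJ

Bonds broken (reactants):
  C-H: 4 × 405 = 1620
  Cl-Cl: 1 × 249 = 249
  Σ(broken) = 1869 kJ
Bonds formed (products):
  C-Cl: 1 × 333 = 333
  C-H: 3 × 405 = 1215
  H-Cl: 1 × 420 = 420
  Σ(formed) = 1968 kJ
ΔH = Σ(broken) − Σ(formed) = 1869 − 1968 = −99 kJ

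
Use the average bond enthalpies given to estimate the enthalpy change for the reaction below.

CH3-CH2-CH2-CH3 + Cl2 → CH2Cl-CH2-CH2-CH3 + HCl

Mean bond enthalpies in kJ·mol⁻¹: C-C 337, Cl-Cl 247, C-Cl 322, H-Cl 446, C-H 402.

ΔH ≈ −119 kJ

Bonds broken (reactants):
  C-C: 3 × 337 = 1011
  C-H: 10 × 402 = 4020
  Cl-Cl: 1 × 247 = 247
  Σ(broken) = 5278 kJ
Bonds formed (products):
  C-C: 3 × 337 = 1011
  C-Cl: 1 × 322 = 322
  C-H: 9 × 402 = 3618
  H-Cl: 1 × 446 = 446
  Σ(formed) = 5397 kJ
ΔH = Σ(broken) − Σ(formed) = 5278 − 5397 = −119 kJ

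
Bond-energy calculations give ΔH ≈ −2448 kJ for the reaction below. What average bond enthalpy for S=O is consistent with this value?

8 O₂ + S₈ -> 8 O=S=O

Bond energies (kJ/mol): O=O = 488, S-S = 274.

D(S=O) ≈ 534 kJ/mol

Let D be the S=O bond energy.
Σ(broken) = 8×488 + 8×274 = 6096
Σ(formed) = 16×D = 16D
ΔH = Σ(broken) − Σ(formed) = (6096) − (16D) = +6096 − 16D
Setting this equal to −2448 kJ gives 16D = 8544, so D = 534 kJ/mol.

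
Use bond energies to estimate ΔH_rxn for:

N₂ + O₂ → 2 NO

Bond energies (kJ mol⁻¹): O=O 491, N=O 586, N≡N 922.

ΔH ≈ +241 kJ

Bonds broken (reactants):
  N≡N: 1 × 922 = 922
  O=O: 1 × 491 = 491
  Σ(broken) = 1413 kJ
Bonds formed (products):
  N=O: 2 × 586 = 1172
  Σ(formed) = 1172 kJ
ΔH = Σ(broken) − Σ(formed) = 1413 − 1172 = +241 kJ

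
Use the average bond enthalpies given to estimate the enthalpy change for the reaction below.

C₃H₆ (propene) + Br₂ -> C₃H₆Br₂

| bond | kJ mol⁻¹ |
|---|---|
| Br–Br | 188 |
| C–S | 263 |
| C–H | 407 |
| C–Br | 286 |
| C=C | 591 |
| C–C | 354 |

Bonds broken (reactants):
  Br–Br: 1 × 188 = 188
  C–C: 1 × 354 = 354
  C–H: 6 × 407 = 2442
  C=C: 1 × 591 = 591
  Σ(broken) = 3575 kJ
Bonds formed (products):
  C–Br: 2 × 286 = 572
  C–C: 2 × 354 = 708
  C–H: 6 × 407 = 2442
  Σ(formed) = 3722 kJ
ΔH = Σ(broken) − Σ(formed) = 3575 − 3722 = −147 kJ

ΔH ≈ −147 kJ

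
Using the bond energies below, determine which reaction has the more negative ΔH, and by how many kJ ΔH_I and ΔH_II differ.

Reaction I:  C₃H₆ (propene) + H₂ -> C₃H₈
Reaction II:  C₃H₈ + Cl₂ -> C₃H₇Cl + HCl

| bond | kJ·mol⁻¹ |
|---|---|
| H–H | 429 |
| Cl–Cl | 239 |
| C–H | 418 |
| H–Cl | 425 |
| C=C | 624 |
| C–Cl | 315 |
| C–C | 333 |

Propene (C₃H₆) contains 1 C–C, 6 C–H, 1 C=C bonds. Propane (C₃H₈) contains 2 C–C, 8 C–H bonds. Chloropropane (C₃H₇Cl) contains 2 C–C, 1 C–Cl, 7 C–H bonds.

Reaction I, by 33 kJ

Reaction I:
  Bonds broken (reactants):
    C–C: 1 × 333 = 333
    C–H: 6 × 418 = 2508
    C=C: 1 × 624 = 624
    H–H: 1 × 429 = 429
    Σ(broken) = 3894 kJ
  Bonds formed (products):
    C–C: 2 × 333 = 666
    C–H: 8 × 418 = 3344
    Σ(formed) = 4010 kJ
  ΔH_I = 3894 − 4010 = −116 kJ
Reaction II:
  Bonds broken (reactants):
    C–C: 2 × 333 = 666
    C–H: 8 × 418 = 3344
    Cl–Cl: 1 × 239 = 239
    Σ(broken) = 4249 kJ
  Bonds formed (products):
    C–C: 2 × 333 = 666
    C–Cl: 1 × 315 = 315
    C–H: 7 × 418 = 2926
    H–Cl: 1 × 425 = 425
    Σ(formed) = 4332 kJ
  ΔH_II = 4249 − 4332 = −83 kJ
ΔH_I − ΔH_II = −33 kJ, so reaction I has the more negative ΔH; |ΔH_I − ΔH_II| = 33 kJ.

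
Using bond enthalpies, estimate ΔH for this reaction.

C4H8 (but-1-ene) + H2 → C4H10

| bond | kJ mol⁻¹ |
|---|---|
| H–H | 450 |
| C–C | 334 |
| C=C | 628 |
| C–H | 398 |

Bonds broken (reactants):
  C–C: 2 × 334 = 668
  C–H: 8 × 398 = 3184
  C=C: 1 × 628 = 628
  H–H: 1 × 450 = 450
  Σ(broken) = 4930 kJ
Bonds formed (products):
  C–C: 3 × 334 = 1002
  C–H: 10 × 398 = 3980
  Σ(formed) = 4982 kJ
ΔH = Σ(broken) − Σ(formed) = 4930 − 4982 = −52 kJ

ΔH ≈ −52 kJ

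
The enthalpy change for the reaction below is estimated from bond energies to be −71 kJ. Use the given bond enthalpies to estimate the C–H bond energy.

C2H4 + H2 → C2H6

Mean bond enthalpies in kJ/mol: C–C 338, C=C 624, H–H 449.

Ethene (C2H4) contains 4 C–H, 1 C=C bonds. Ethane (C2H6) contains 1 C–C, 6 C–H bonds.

Let D be the C–H bond energy.
Σ(broken) = 4×D + 1×624 + 1×449 = 1073 + 4D
Σ(formed) = 1×338 + 6×D = 338 + 6D
ΔH = Σ(broken) − Σ(formed) = (1073 + 4D) − (338 + 6D) = +735 − 2D
Setting this equal to −71 kJ gives 2D = 806, so D = 403 kJ/mol.

D(C–H) ≈ 403 kJ/mol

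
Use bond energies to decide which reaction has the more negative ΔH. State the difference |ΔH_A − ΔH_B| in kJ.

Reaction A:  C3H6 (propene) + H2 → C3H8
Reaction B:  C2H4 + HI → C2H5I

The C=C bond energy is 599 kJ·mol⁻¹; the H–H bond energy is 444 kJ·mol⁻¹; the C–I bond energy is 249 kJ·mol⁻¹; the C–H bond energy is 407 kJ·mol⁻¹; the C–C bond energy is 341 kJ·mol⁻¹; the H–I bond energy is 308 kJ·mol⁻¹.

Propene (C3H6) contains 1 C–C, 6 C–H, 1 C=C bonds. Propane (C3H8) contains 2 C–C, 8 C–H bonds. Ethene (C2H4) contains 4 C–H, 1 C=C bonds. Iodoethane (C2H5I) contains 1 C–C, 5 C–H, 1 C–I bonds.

Reaction A, by 22 kJ

Reaction A:
  Bonds broken (reactants):
    C–C: 1 × 341 = 341
    C–H: 6 × 407 = 2442
    C=C: 1 × 599 = 599
    H–H: 1 × 444 = 444
    Σ(broken) = 3826 kJ
  Bonds formed (products):
    C–C: 2 × 341 = 682
    C–H: 8 × 407 = 3256
    Σ(formed) = 3938 kJ
  ΔH_A = 3826 − 3938 = −112 kJ
Reaction B:
  Bonds broken (reactants):
    C–H: 4 × 407 = 1628
    C=C: 1 × 599 = 599
    H–I: 1 × 308 = 308
    Σ(broken) = 2535 kJ
  Bonds formed (products):
    C–C: 1 × 341 = 341
    C–H: 5 × 407 = 2035
    C–I: 1 × 249 = 249
    Σ(formed) = 2625 kJ
  ΔH_B = 2535 − 2625 = −90 kJ
ΔH_A − ΔH_B = −22 kJ, so reaction A has the more negative ΔH; |ΔH_A − ΔH_B| = 22 kJ.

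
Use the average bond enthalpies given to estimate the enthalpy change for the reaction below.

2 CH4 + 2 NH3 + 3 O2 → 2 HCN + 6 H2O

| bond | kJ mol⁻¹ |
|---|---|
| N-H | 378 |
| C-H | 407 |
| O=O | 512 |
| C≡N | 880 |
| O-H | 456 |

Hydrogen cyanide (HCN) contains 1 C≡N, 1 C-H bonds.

ΔH ≈ −986 kJ

Bonds broken (reactants):
  C-H: 8 × 407 = 3256
  N-H: 6 × 378 = 2268
  O=O: 3 × 512 = 1536
  Σ(broken) = 7060 kJ
Bonds formed (products):
  C≡N: 2 × 880 = 1760
  C-H: 2 × 407 = 814
  O-H: 12 × 456 = 5472
  Σ(formed) = 8046 kJ
ΔH = Σ(broken) − Σ(formed) = 7060 − 8046 = −986 kJ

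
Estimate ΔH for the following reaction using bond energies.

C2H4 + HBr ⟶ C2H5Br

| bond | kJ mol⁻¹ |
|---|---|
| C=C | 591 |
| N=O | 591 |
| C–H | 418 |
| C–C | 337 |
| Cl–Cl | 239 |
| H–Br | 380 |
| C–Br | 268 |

Bonds broken (reactants):
  C–H: 4 × 418 = 1672
  C=C: 1 × 591 = 591
  H–Br: 1 × 380 = 380
  Σ(broken) = 2643 kJ
Bonds formed (products):
  C–Br: 1 × 268 = 268
  C–C: 1 × 337 = 337
  C–H: 5 × 418 = 2090
  Σ(formed) = 2695 kJ
ΔH = Σ(broken) − Σ(formed) = 2643 − 2695 = −52 kJ

ΔH ≈ −52 kJ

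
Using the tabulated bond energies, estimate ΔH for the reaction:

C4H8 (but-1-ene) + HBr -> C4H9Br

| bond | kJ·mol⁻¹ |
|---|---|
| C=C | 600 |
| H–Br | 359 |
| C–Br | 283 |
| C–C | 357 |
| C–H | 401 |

Bonds broken (reactants):
  C–C: 2 × 357 = 714
  C–H: 8 × 401 = 3208
  C=C: 1 × 600 = 600
  H–Br: 1 × 359 = 359
  Σ(broken) = 4881 kJ
Bonds formed (products):
  C–Br: 1 × 283 = 283
  C–C: 3 × 357 = 1071
  C–H: 9 × 401 = 3609
  Σ(formed) = 4963 kJ
ΔH = Σ(broken) − Σ(formed) = 4881 − 4963 = −82 kJ

ΔH ≈ −82 kJ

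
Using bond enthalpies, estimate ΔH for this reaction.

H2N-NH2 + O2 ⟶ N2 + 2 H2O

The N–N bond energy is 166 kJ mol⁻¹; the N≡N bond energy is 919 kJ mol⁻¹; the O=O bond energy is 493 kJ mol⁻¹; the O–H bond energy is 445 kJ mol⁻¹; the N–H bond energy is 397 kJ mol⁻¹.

Bonds broken (reactants):
  N–H: 4 × 397 = 1588
  N–N: 1 × 166 = 166
  O=O: 1 × 493 = 493
  Σ(broken) = 2247 kJ
Bonds formed (products):
  N≡N: 1 × 919 = 919
  O–H: 4 × 445 = 1780
  Σ(formed) = 2699 kJ
ΔH = Σ(broken) − Σ(formed) = 2247 − 2699 = −452 kJ

ΔH ≈ −452 kJ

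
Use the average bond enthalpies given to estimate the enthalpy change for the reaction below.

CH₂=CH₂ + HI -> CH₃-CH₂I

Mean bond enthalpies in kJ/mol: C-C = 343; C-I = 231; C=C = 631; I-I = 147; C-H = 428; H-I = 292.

Bonds broken (reactants):
  C-H: 4 × 428 = 1712
  C=C: 1 × 631 = 631
  H-I: 1 × 292 = 292
  Σ(broken) = 2635 kJ
Bonds formed (products):
  C-C: 1 × 343 = 343
  C-H: 5 × 428 = 2140
  C-I: 1 × 231 = 231
  Σ(formed) = 2714 kJ
ΔH = Σ(broken) − Σ(formed) = 2635 − 2714 = −79 kJ

ΔH ≈ −79 kJ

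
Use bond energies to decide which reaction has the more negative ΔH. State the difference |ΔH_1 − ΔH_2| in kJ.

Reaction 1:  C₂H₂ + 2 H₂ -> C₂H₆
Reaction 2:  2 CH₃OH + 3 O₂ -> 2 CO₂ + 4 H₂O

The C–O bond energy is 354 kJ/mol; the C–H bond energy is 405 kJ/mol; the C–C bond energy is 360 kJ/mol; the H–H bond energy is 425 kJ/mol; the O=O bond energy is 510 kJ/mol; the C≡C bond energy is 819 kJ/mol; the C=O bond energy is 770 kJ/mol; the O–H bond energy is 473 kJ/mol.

Reaction 2, by 939 kJ

Reaction 1:
  Bonds broken (reactants):
    C≡C: 1 × 819 = 819
    C–H: 2 × 405 = 810
    H–H: 2 × 425 = 850
    Σ(broken) = 2479 kJ
  Bonds formed (products):
    C–C: 1 × 360 = 360
    C–H: 6 × 405 = 2430
    Σ(formed) = 2790 kJ
  ΔH_1 = 2479 − 2790 = −311 kJ
Reaction 2:
  Bonds broken (reactants):
    C–H: 6 × 405 = 2430
    C–O: 2 × 354 = 708
    O–H: 2 × 473 = 946
    O=O: 3 × 510 = 1530
    Σ(broken) = 5614 kJ
  Bonds formed (products):
    C=O: 4 × 770 = 3080
    O–H: 8 × 473 = 3784
    Σ(formed) = 6864 kJ
  ΔH_2 = 5614 − 6864 = −1250 kJ
ΔH_1 − ΔH_2 = +939 kJ, so reaction 2 has the more negative ΔH; |ΔH_1 − ΔH_2| = 939 kJ.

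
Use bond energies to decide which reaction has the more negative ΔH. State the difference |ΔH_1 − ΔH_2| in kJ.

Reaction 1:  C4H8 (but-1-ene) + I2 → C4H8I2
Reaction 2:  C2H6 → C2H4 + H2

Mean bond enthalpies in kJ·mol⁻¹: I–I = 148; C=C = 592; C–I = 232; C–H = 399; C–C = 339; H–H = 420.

Reaction 1:
  Bonds broken (reactants):
    C–C: 2 × 339 = 678
    C–H: 8 × 399 = 3192
    C=C: 1 × 592 = 592
    I–I: 1 × 148 = 148
    Σ(broken) = 4610 kJ
  Bonds formed (products):
    C–C: 3 × 339 = 1017
    C–H: 8 × 399 = 3192
    C–I: 2 × 232 = 464
    Σ(formed) = 4673 kJ
  ΔH_1 = 4610 − 4673 = −63 kJ
Reaction 2:
  Bonds broken (reactants):
    C–C: 1 × 339 = 339
    C–H: 6 × 399 = 2394
    Σ(broken) = 2733 kJ
  Bonds formed (products):
    C–H: 4 × 399 = 1596
    C=C: 1 × 592 = 592
    H–H: 1 × 420 = 420
    Σ(formed) = 2608 kJ
  ΔH_2 = 2733 − 2608 = +125 kJ
ΔH_1 − ΔH_2 = −188 kJ, so reaction 1 has the more negative ΔH; |ΔH_1 − ΔH_2| = 188 kJ.

Reaction 1, by 188 kJ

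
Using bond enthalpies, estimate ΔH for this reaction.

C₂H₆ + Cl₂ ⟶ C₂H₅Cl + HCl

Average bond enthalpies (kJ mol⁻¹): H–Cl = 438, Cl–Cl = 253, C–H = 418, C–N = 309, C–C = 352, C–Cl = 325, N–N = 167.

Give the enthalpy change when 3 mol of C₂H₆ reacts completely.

ΔH = −276 kJ

Bonds broken (reactants):
  C–C: 1 × 352 = 352
  C–H: 6 × 418 = 2508
  Cl–Cl: 1 × 253 = 253
  Σ(broken) = 3113 kJ
Bonds formed (products):
  C–C: 1 × 352 = 352
  C–Cl: 1 × 325 = 325
  C–H: 5 × 418 = 2090
  H–Cl: 1 × 438 = 438
  Σ(formed) = 3205 kJ
ΔH = Σ(broken) − Σ(formed) = 3113 − 3205 = −92 kJ
For 3× the reaction as written: 3 × (−92) = −276 kJ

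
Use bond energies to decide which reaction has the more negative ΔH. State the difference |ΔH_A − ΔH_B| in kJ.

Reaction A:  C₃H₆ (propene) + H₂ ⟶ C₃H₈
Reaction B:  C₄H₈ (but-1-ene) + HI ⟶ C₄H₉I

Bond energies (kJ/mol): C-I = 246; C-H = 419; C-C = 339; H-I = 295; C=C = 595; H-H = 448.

Reaction A, by 20 kJ

Reaction A:
  Bonds broken (reactants):
    C-C: 1 × 339 = 339
    C-H: 6 × 419 = 2514
    C=C: 1 × 595 = 595
    H-H: 1 × 448 = 448
    Σ(broken) = 3896 kJ
  Bonds formed (products):
    C-C: 2 × 339 = 678
    C-H: 8 × 419 = 3352
    Σ(formed) = 4030 kJ
  ΔH_A = 3896 − 4030 = −134 kJ
Reaction B:
  Bonds broken (reactants):
    C-C: 2 × 339 = 678
    C-H: 8 × 419 = 3352
    C=C: 1 × 595 = 595
    H-I: 1 × 295 = 295
    Σ(broken) = 4920 kJ
  Bonds formed (products):
    C-C: 3 × 339 = 1017
    C-H: 9 × 419 = 3771
    C-I: 1 × 246 = 246
    Σ(formed) = 5034 kJ
  ΔH_B = 4920 − 5034 = −114 kJ
ΔH_A − ΔH_B = −20 kJ, so reaction A has the more negative ΔH; |ΔH_A − ΔH_B| = 20 kJ.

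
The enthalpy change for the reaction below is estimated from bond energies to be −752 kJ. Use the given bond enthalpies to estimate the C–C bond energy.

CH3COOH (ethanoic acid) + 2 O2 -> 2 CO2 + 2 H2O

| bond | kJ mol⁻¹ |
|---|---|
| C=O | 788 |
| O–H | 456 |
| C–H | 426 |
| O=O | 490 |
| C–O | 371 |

D(C–C) ≈ 351 kJ/mol

Let D be the C–C bond energy.
Σ(broken) = 1×D + 3×426 + 1×371 + 1×788 + 1×456 + 2×490 = 3873 + D
Σ(formed) = 4×788 + 4×456 = 4976
ΔH = Σ(broken) − Σ(formed) = (3873 + D) − (4976) = −1103 + D
Setting this equal to −752 kJ gives D = 351 kJ/mol.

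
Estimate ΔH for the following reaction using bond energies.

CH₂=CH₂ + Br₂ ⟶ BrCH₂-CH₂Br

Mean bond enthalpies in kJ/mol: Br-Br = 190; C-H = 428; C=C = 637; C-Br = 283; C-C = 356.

ΔH ≈ −95 kJ

Bonds broken (reactants):
  Br-Br: 1 × 190 = 190
  C-H: 4 × 428 = 1712
  C=C: 1 × 637 = 637
  Σ(broken) = 2539 kJ
Bonds formed (products):
  C-Br: 2 × 283 = 566
  C-C: 1 × 356 = 356
  C-H: 4 × 428 = 1712
  Σ(formed) = 2634 kJ
ΔH = Σ(broken) − Σ(formed) = 2539 − 2634 = −95 kJ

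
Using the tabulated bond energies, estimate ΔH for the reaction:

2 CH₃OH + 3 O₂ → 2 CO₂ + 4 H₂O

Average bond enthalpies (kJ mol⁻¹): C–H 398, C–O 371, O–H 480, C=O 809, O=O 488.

ΔH ≈ −1522 kJ

Bonds broken (reactants):
  C–H: 6 × 398 = 2388
  C–O: 2 × 371 = 742
  O–H: 2 × 480 = 960
  O=O: 3 × 488 = 1464
  Σ(broken) = 5554 kJ
Bonds formed (products):
  C=O: 4 × 809 = 3236
  O–H: 8 × 480 = 3840
  Σ(formed) = 7076 kJ
ΔH = Σ(broken) − Σ(formed) = 5554 − 7076 = −1522 kJ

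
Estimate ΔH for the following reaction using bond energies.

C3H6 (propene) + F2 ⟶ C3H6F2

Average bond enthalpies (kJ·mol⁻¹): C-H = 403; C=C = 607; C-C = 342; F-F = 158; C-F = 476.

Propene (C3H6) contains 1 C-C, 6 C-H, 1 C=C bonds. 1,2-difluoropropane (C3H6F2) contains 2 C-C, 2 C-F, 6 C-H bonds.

ΔH ≈ −529 kJ

Bonds broken (reactants):
  C-C: 1 × 342 = 342
  C-H: 6 × 403 = 2418
  C=C: 1 × 607 = 607
  F-F: 1 × 158 = 158
  Σ(broken) = 3525 kJ
Bonds formed (products):
  C-C: 2 × 342 = 684
  C-F: 2 × 476 = 952
  C-H: 6 × 403 = 2418
  Σ(formed) = 4054 kJ
ΔH = Σ(broken) − Σ(formed) = 3525 − 4054 = −529 kJ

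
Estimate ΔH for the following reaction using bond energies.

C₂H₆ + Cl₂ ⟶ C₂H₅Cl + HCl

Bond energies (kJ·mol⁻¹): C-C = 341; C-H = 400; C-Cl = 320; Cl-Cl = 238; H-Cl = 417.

ΔH ≈ −99 kJ

Bonds broken (reactants):
  C-C: 1 × 341 = 341
  C-H: 6 × 400 = 2400
  Cl-Cl: 1 × 238 = 238
  Σ(broken) = 2979 kJ
Bonds formed (products):
  C-C: 1 × 341 = 341
  C-Cl: 1 × 320 = 320
  C-H: 5 × 400 = 2000
  H-Cl: 1 × 417 = 417
  Σ(formed) = 3078 kJ
ΔH = Σ(broken) − Σ(formed) = 2979 − 3078 = −99 kJ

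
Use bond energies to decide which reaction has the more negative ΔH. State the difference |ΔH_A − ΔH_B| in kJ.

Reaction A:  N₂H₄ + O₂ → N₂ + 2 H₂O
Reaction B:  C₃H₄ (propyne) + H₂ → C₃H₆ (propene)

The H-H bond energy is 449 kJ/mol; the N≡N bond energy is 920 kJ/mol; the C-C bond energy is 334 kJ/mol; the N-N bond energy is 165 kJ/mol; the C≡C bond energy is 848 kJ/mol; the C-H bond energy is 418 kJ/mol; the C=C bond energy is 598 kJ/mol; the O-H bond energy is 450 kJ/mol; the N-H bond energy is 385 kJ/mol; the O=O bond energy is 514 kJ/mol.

Reaction A, by 364 kJ

Reaction A:
  Bonds broken (reactants):
    N-H: 4 × 385 = 1540
    N-N: 1 × 165 = 165
    O=O: 1 × 514 = 514
    Σ(broken) = 2219 kJ
  Bonds formed (products):
    N≡N: 1 × 920 = 920
    O-H: 4 × 450 = 1800
    Σ(formed) = 2720 kJ
  ΔH_A = 2219 − 2720 = −501 kJ
Reaction B:
  Bonds broken (reactants):
    C≡C: 1 × 848 = 848
    C-C: 1 × 334 = 334
    C-H: 4 × 418 = 1672
    H-H: 1 × 449 = 449
    Σ(broken) = 3303 kJ
  Bonds formed (products):
    C-C: 1 × 334 = 334
    C-H: 6 × 418 = 2508
    C=C: 1 × 598 = 598
    Σ(formed) = 3440 kJ
  ΔH_B = 3303 − 3440 = −137 kJ
ΔH_A − ΔH_B = −364 kJ, so reaction A has the more negative ΔH; |ΔH_A − ΔH_B| = 364 kJ.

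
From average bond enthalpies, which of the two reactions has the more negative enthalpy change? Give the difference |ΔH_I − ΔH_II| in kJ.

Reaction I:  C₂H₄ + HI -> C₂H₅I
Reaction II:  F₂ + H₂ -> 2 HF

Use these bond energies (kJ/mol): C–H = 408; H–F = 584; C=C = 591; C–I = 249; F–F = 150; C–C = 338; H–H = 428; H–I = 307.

Reaction I:
  Bonds broken (reactants):
    C–H: 4 × 408 = 1632
    C=C: 1 × 591 = 591
    H–I: 1 × 307 = 307
    Σ(broken) = 2530 kJ
  Bonds formed (products):
    C–C: 1 × 338 = 338
    C–H: 5 × 408 = 2040
    C–I: 1 × 249 = 249
    Σ(formed) = 2627 kJ
  ΔH_I = 2530 − 2627 = −97 kJ
Reaction II:
  Bonds broken (reactants):
    F–F: 1 × 150 = 150
    H–H: 1 × 428 = 428
    Σ(broken) = 578 kJ
  Bonds formed (products):
    H–F: 2 × 584 = 1168
    Σ(formed) = 1168 kJ
  ΔH_II = 578 − 1168 = −590 kJ
ΔH_I − ΔH_II = +493 kJ, so reaction II has the more negative ΔH; |ΔH_I − ΔH_II| = 493 kJ.

Reaction II, by 493 kJ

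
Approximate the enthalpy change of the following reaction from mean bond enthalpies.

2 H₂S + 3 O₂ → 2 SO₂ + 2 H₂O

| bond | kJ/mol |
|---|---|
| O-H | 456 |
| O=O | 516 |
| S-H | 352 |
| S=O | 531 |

Bonds broken (reactants):
  O=O: 3 × 516 = 1548
  S-H: 4 × 352 = 1408
  Σ(broken) = 2956 kJ
Bonds formed (products):
  O-H: 4 × 456 = 1824
  S=O: 4 × 531 = 2124
  Σ(formed) = 3948 kJ
ΔH = Σ(broken) − Σ(formed) = 2956 − 3948 = −992 kJ

ΔH ≈ −992 kJ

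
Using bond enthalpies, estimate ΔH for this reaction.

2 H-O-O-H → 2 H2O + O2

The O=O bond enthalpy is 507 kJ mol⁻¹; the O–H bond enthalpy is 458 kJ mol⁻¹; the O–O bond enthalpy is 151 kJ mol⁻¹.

ΔH ≈ −205 kJ

Bonds broken (reactants):
  O–H: 4 × 458 = 1832
  O–O: 2 × 151 = 302
  Σ(broken) = 2134 kJ
Bonds formed (products):
  O–H: 4 × 458 = 1832
  O=O: 1 × 507 = 507
  Σ(formed) = 2339 kJ
ΔH = Σ(broken) − Σ(formed) = 2134 − 2339 = −205 kJ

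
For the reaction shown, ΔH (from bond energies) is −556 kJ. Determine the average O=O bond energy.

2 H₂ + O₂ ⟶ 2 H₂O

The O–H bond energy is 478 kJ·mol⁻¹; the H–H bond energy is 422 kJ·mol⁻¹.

D(O=O) ≈ 512 kJ/mol

Let D be the O=O bond energy.
Σ(broken) = 2×422 + 1×D = 844 + D
Σ(formed) = 4×478 = 1912
ΔH = Σ(broken) − Σ(formed) = (844 + D) − (1912) = −1068 + D
Setting this equal to −556 kJ gives D = 512 kJ/mol.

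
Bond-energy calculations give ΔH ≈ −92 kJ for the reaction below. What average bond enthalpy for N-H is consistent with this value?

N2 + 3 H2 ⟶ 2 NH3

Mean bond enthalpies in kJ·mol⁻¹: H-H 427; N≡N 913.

D(N-H) ≈ 381 kJ/mol

Let D be the N-H bond energy.
Σ(broken) = 3×427 + 1×913 = 2194
Σ(formed) = 6×D = 6D
ΔH = Σ(broken) − Σ(formed) = (2194) − (6D) = +2194 − 6D
Setting this equal to −92 kJ gives 6D = 2286, so D = 381 kJ/mol.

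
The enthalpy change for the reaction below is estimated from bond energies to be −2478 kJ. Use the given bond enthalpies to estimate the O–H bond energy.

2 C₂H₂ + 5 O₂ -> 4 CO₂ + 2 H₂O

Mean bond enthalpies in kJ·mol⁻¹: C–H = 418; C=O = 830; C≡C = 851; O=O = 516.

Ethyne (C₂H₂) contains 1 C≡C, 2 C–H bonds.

Let D be the O–H bond energy.
Σ(broken) = 2×851 + 4×418 + 5×516 = 5954
Σ(formed) = 8×830 + 4×D = 6640 + 4D
ΔH = Σ(broken) − Σ(formed) = (5954) − (6640 + 4D) = −686 − 4D
Setting this equal to −2478 kJ gives 4D = 1792, so D = 448 kJ/mol.

D(O–H) ≈ 448 kJ/mol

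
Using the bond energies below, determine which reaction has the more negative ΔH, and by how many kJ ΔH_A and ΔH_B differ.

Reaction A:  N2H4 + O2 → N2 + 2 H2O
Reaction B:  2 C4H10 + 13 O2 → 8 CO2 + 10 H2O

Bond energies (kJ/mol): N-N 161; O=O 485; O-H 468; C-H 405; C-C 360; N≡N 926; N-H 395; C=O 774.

Reaction B, by 4607 kJ

Reaction A:
  Bonds broken (reactants):
    N-H: 4 × 395 = 1580
    N-N: 1 × 161 = 161
    O=O: 1 × 485 = 485
    Σ(broken) = 2226 kJ
  Bonds formed (products):
    N≡N: 1 × 926 = 926
    O-H: 4 × 468 = 1872
    Σ(formed) = 2798 kJ
  ΔH_A = 2226 − 2798 = −572 kJ
Reaction B:
  Bonds broken (reactants):
    C-C: 6 × 360 = 2160
    C-H: 20 × 405 = 8100
    O=O: 13 × 485 = 6305
    Σ(broken) = 16565 kJ
  Bonds formed (products):
    C=O: 16 × 774 = 12384
    O-H: 20 × 468 = 9360
    Σ(formed) = 21744 kJ
  ΔH_B = 16565 − 21744 = −5179 kJ
ΔH_A − ΔH_B = +4607 kJ, so reaction B has the more negative ΔH; |ΔH_A − ΔH_B| = 4607 kJ.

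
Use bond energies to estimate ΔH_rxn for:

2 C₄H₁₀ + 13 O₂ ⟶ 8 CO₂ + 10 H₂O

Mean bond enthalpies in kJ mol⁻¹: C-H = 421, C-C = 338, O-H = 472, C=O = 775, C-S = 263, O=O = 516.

Bonds broken (reactants):
  C-C: 6 × 338 = 2028
  C-H: 20 × 421 = 8420
  O=O: 13 × 516 = 6708
  Σ(broken) = 17156 kJ
Bonds formed (products):
  C=O: 16 × 775 = 12400
  O-H: 20 × 472 = 9440
  Σ(formed) = 21840 kJ
ΔH = Σ(broken) − Σ(formed) = 17156 − 21840 = −4684 kJ

ΔH ≈ −4684 kJ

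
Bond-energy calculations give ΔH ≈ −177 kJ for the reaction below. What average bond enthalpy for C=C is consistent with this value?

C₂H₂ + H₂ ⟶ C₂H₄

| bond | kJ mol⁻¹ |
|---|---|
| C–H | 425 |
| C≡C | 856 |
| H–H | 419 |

Let D be the C=C bond energy.
Σ(broken) = 1×856 + 2×425 + 1×419 = 2125
Σ(formed) = 4×425 + 1×D = 1700 + D
ΔH = Σ(broken) − Σ(formed) = (2125) − (1700 + D) = +425 − D
Setting this equal to −177 kJ gives D = 602 kJ/mol.

D(C=C) ≈ 602 kJ/mol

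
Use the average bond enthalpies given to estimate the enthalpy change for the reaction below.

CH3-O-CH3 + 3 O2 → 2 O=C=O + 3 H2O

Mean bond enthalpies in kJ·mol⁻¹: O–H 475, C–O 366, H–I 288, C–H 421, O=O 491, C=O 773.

ΔH ≈ −1211 kJ

Bonds broken (reactants):
  C–H: 6 × 421 = 2526
  C–O: 2 × 366 = 732
  O=O: 3 × 491 = 1473
  Σ(broken) = 4731 kJ
Bonds formed (products):
  C=O: 4 × 773 = 3092
  O–H: 6 × 475 = 2850
  Σ(formed) = 5942 kJ
ΔH = Σ(broken) − Σ(formed) = 4731 − 5942 = −1211 kJ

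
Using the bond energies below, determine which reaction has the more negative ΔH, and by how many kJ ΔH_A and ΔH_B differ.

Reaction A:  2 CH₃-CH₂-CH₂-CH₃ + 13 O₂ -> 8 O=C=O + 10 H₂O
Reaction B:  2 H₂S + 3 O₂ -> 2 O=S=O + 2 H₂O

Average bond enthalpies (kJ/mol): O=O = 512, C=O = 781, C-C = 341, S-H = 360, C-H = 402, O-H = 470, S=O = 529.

Reaction A:
  Bonds broken (reactants):
    C-C: 6 × 341 = 2046
    C-H: 20 × 402 = 8040
    O=O: 13 × 512 = 6656
    Σ(broken) = 16742 kJ
  Bonds formed (products):
    C=O: 16 × 781 = 12496
    O-H: 20 × 470 = 9400
    Σ(formed) = 21896 kJ
  ΔH_A = 16742 − 21896 = −5154 kJ
Reaction B:
  Bonds broken (reactants):
    O=O: 3 × 512 = 1536
    S-H: 4 × 360 = 1440
    Σ(broken) = 2976 kJ
  Bonds formed (products):
    O-H: 4 × 470 = 1880
    S=O: 4 × 529 = 2116
    Σ(formed) = 3996 kJ
  ΔH_B = 2976 − 3996 = −1020 kJ
ΔH_A − ΔH_B = −4134 kJ, so reaction A has the more negative ΔH; |ΔH_A − ΔH_B| = 4134 kJ.

Reaction A, by 4134 kJ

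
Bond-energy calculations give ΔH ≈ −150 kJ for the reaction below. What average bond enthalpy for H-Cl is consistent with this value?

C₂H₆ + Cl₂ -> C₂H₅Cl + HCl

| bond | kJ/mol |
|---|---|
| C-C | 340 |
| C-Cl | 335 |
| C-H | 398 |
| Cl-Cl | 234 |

Let D be the H-Cl bond energy.
Σ(broken) = 1×340 + 6×398 + 1×234 = 2962
Σ(formed) = 1×340 + 1×335 + 5×398 + 1×D = 2665 + D
ΔH = Σ(broken) − Σ(formed) = (2962) − (2665 + D) = +297 − D
Setting this equal to −150 kJ gives D = 447 kJ/mol.

D(H-Cl) ≈ 447 kJ/mol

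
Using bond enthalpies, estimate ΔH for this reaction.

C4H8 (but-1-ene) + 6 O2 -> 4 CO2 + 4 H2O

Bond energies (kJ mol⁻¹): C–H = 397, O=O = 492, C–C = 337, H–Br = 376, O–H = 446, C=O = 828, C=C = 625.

Bonds broken (reactants):
  C–C: 2 × 337 = 674
  C–H: 8 × 397 = 3176
  C=C: 1 × 625 = 625
  O=O: 6 × 492 = 2952
  Σ(broken) = 7427 kJ
Bonds formed (products):
  C=O: 8 × 828 = 6624
  O–H: 8 × 446 = 3568
  Σ(formed) = 10192 kJ
ΔH = Σ(broken) − Σ(formed) = 7427 − 10192 = −2765 kJ

ΔH ≈ −2765 kJ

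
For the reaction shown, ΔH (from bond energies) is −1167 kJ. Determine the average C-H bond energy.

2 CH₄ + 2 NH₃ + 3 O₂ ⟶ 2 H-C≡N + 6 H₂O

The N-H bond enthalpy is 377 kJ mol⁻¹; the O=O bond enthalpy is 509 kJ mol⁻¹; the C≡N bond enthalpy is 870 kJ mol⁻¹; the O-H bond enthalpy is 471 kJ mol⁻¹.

Let D be the C-H bond energy.
Σ(broken) = 8×D + 6×377 + 3×509 = 3789 + 8D
Σ(formed) = 2×870 + 2×D + 12×471 = 7392 + 2D
ΔH = Σ(broken) − Σ(formed) = (3789 + 8D) − (7392 + 2D) = −3603 + 6D
Setting this equal to −1167 kJ gives 6D = 2436, so D = 406 kJ/mol.

D(C-H) ≈ 406 kJ/mol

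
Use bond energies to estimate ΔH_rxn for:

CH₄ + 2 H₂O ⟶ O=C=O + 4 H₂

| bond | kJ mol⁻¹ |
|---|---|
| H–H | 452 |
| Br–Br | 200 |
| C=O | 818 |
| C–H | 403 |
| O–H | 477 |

ΔH ≈ +76 kJ

Bonds broken (reactants):
  C–H: 4 × 403 = 1612
  O–H: 4 × 477 = 1908
  Σ(broken) = 3520 kJ
Bonds formed (products):
  C=O: 2 × 818 = 1636
  H–H: 4 × 452 = 1808
  Σ(formed) = 3444 kJ
ΔH = Σ(broken) − Σ(formed) = 3520 − 3444 = +76 kJ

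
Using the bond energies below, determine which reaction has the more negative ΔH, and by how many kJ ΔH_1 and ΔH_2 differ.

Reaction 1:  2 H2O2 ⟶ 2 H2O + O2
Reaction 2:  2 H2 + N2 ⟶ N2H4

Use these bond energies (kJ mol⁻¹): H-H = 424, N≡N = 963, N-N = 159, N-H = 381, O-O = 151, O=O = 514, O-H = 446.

Reaction 1:
  Bonds broken (reactants):
    O-H: 4 × 446 = 1784
    O-O: 2 × 151 = 302
    Σ(broken) = 2086 kJ
  Bonds formed (products):
    O-H: 4 × 446 = 1784
    O=O: 1 × 514 = 514
    Σ(formed) = 2298 kJ
  ΔH_1 = 2086 − 2298 = −212 kJ
Reaction 2:
  Bonds broken (reactants):
    H-H: 2 × 424 = 848
    N≡N: 1 × 963 = 963
    Σ(broken) = 1811 kJ
  Bonds formed (products):
    N-H: 4 × 381 = 1524
    N-N: 1 × 159 = 159
    Σ(formed) = 1683 kJ
  ΔH_2 = 1811 − 1683 = +128 kJ
ΔH_1 − ΔH_2 = −340 kJ, so reaction 1 has the more negative ΔH; |ΔH_1 − ΔH_2| = 340 kJ.

Reaction 1, by 340 kJ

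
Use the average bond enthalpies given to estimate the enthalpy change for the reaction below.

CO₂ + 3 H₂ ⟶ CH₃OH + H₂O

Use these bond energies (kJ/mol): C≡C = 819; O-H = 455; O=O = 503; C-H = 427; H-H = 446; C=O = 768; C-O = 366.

ΔH ≈ −138 kJ

Bonds broken (reactants):
  C=O: 2 × 768 = 1536
  H-H: 3 × 446 = 1338
  Σ(broken) = 2874 kJ
Bonds formed (products):
  C-H: 3 × 427 = 1281
  C-O: 1 × 366 = 366
  O-H: 3 × 455 = 1365
  Σ(formed) = 3012 kJ
ΔH = Σ(broken) − Σ(formed) = 2874 − 3012 = −138 kJ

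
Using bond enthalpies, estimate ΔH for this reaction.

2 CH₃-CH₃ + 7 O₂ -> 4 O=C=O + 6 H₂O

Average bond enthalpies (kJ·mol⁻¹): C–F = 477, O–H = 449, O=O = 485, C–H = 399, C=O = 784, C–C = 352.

Bonds broken (reactants):
  C–C: 2 × 352 = 704
  C–H: 12 × 399 = 4788
  O=O: 7 × 485 = 3395
  Σ(broken) = 8887 kJ
Bonds formed (products):
  C=O: 8 × 784 = 6272
  O–H: 12 × 449 = 5388
  Σ(formed) = 11660 kJ
ΔH = Σ(broken) − Σ(formed) = 8887 − 11660 = −2773 kJ

ΔH ≈ −2773 kJ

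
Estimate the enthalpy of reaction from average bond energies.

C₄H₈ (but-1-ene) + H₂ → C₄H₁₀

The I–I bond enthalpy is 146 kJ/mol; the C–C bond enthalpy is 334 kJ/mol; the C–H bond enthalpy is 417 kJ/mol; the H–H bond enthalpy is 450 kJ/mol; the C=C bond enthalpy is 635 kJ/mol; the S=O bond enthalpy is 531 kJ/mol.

Bonds broken (reactants):
  C–C: 2 × 334 = 668
  C–H: 8 × 417 = 3336
  C=C: 1 × 635 = 635
  H–H: 1 × 450 = 450
  Σ(broken) = 5089 kJ
Bonds formed (products):
  C–C: 3 × 334 = 1002
  C–H: 10 × 417 = 4170
  Σ(formed) = 5172 kJ
ΔH = Σ(broken) − Σ(formed) = 5089 − 5172 = −83 kJ

ΔH ≈ −83 kJ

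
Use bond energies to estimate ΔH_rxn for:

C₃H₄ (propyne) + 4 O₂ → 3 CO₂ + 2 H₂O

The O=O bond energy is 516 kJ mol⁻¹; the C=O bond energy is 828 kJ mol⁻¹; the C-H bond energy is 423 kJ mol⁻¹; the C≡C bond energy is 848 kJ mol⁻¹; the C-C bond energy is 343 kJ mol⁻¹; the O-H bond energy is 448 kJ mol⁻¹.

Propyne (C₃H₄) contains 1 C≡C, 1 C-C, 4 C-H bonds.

ΔH ≈ −1813 kJ

Bonds broken (reactants):
  C≡C: 1 × 848 = 848
  C-C: 1 × 343 = 343
  C-H: 4 × 423 = 1692
  O=O: 4 × 516 = 2064
  Σ(broken) = 4947 kJ
Bonds formed (products):
  C=O: 6 × 828 = 4968
  O-H: 4 × 448 = 1792
  Σ(formed) = 6760 kJ
ΔH = Σ(broken) − Σ(formed) = 4947 − 6760 = −1813 kJ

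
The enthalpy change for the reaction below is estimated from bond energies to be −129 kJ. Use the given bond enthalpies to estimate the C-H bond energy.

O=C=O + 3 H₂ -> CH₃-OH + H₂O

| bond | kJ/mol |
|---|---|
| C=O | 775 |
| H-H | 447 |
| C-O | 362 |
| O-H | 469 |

Let D be the C-H bond energy.
Σ(broken) = 2×775 + 3×447 = 2891
Σ(formed) = 3×D + 1×362 + 3×469 = 1769 + 3D
ΔH = Σ(broken) − Σ(formed) = (2891) − (1769 + 3D) = +1122 − 3D
Setting this equal to −129 kJ gives 3D = 1251, so D = 417 kJ/mol.

D(C-H) ≈ 417 kJ/mol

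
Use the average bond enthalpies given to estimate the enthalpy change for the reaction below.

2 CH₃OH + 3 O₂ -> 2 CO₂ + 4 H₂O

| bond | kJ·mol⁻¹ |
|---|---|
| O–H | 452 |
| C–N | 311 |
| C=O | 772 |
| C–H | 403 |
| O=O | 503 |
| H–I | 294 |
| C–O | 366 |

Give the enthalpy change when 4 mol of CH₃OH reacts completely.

ΔH = −2282 kJ

Bonds broken (reactants):
  C–H: 6 × 403 = 2418
  C–O: 2 × 366 = 732
  O–H: 2 × 452 = 904
  O=O: 3 × 503 = 1509
  Σ(broken) = 5563 kJ
Bonds formed (products):
  C=O: 4 × 772 = 3088
  O–H: 8 × 452 = 3616
  Σ(formed) = 6704 kJ
ΔH = Σ(broken) − Σ(formed) = 5563 − 6704 = −1141 kJ
For 2× the reaction as written: 2 × (−1141) = −2282 kJ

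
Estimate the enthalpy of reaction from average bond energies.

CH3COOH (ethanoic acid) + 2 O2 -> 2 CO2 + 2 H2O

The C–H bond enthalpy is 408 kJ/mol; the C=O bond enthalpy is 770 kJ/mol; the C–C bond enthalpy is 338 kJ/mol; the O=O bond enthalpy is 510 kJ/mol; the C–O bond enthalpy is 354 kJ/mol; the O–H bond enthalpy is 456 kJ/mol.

ΔH ≈ −742 kJ

Bonds broken (reactants):
  C–C: 1 × 338 = 338
  C–H: 3 × 408 = 1224
  C–O: 1 × 354 = 354
  C=O: 1 × 770 = 770
  O–H: 1 × 456 = 456
  O=O: 2 × 510 = 1020
  Σ(broken) = 4162 kJ
Bonds formed (products):
  C=O: 4 × 770 = 3080
  O–H: 4 × 456 = 1824
  Σ(formed) = 4904 kJ
ΔH = Σ(broken) − Σ(formed) = 4162 − 4904 = −742 kJ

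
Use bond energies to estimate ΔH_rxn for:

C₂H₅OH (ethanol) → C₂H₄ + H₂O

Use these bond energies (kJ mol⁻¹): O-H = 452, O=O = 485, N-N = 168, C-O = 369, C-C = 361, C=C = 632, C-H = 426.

ΔH ≈ +72 kJ

Bonds broken (reactants):
  C-C: 1 × 361 = 361
  C-H: 5 × 426 = 2130
  C-O: 1 × 369 = 369
  O-H: 1 × 452 = 452
  Σ(broken) = 3312 kJ
Bonds formed (products):
  C-H: 4 × 426 = 1704
  C=C: 1 × 632 = 632
  O-H: 2 × 452 = 904
  Σ(formed) = 3240 kJ
ΔH = Σ(broken) − Σ(formed) = 3312 − 3240 = +72 kJ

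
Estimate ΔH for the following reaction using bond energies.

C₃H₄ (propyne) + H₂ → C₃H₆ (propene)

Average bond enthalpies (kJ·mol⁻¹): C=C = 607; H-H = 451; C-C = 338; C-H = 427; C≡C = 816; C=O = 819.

ΔH ≈ −194 kJ

Bonds broken (reactants):
  C≡C: 1 × 816 = 816
  C-C: 1 × 338 = 338
  C-H: 4 × 427 = 1708
  H-H: 1 × 451 = 451
  Σ(broken) = 3313 kJ
Bonds formed (products):
  C-C: 1 × 338 = 338
  C-H: 6 × 427 = 2562
  C=C: 1 × 607 = 607
  Σ(formed) = 3507 kJ
ΔH = Σ(broken) − Σ(formed) = 3313 − 3507 = −194 kJ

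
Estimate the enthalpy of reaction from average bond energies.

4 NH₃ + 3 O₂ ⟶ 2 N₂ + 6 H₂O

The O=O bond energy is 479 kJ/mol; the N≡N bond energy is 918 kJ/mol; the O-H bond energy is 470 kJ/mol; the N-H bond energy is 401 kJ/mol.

ΔH ≈ −1227 kJ

Bonds broken (reactants):
  N-H: 12 × 401 = 4812
  O=O: 3 × 479 = 1437
  Σ(broken) = 6249 kJ
Bonds formed (products):
  N≡N: 2 × 918 = 1836
  O-H: 12 × 470 = 5640
  Σ(formed) = 7476 kJ
ΔH = Σ(broken) − Σ(formed) = 6249 − 7476 = −1227 kJ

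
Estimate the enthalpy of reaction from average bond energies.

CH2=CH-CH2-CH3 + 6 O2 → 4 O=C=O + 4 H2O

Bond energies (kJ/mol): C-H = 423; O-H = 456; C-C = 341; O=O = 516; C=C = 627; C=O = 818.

Bonds broken (reactants):
  C-C: 2 × 341 = 682
  C-H: 8 × 423 = 3384
  C=C: 1 × 627 = 627
  O=O: 6 × 516 = 3096
  Σ(broken) = 7789 kJ
Bonds formed (products):
  C=O: 8 × 818 = 6544
  O-H: 8 × 456 = 3648
  Σ(formed) = 10192 kJ
ΔH = Σ(broken) − Σ(formed) = 7789 − 10192 = −2403 kJ

ΔH ≈ −2403 kJ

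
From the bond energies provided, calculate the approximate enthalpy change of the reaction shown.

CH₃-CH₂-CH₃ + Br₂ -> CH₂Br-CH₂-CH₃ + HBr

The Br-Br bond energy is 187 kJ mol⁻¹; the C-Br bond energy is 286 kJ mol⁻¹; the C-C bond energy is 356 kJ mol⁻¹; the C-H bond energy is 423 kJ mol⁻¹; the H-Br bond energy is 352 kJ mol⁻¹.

ΔH ≈ −28 kJ

Bonds broken (reactants):
  Br-Br: 1 × 187 = 187
  C-C: 2 × 356 = 712
  C-H: 8 × 423 = 3384
  Σ(broken) = 4283 kJ
Bonds formed (products):
  C-Br: 1 × 286 = 286
  C-C: 2 × 356 = 712
  C-H: 7 × 423 = 2961
  H-Br: 1 × 352 = 352
  Σ(formed) = 4311 kJ
ΔH = Σ(broken) − Σ(formed) = 4283 − 4311 = −28 kJ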